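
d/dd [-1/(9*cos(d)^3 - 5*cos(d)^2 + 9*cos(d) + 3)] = (-27*cos(d)^2 + 10*cos(d) - 9)*sin(d)/(9*cos(d)^3 - 5*cos(d)^2 + 9*cos(d) + 3)^2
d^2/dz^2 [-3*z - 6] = 0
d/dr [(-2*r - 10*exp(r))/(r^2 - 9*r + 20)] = 2*((r + 5*exp(r))*(2*r - 9) - (5*exp(r) + 1)*(r^2 - 9*r + 20))/(r^2 - 9*r + 20)^2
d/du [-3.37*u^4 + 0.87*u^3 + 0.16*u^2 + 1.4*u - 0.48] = -13.48*u^3 + 2.61*u^2 + 0.32*u + 1.4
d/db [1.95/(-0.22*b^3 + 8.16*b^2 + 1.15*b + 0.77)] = (1.287*b^2 - 31.824*b - 2.2425)/(-0.22*b^3 + 8.16*b^2 + 1.15*b + 0.77)^2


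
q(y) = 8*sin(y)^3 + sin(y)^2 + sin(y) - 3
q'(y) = 24*sin(y)^2*cos(y) + 2*sin(y)*cos(y) + cos(y)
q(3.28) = -3.14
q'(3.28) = -1.17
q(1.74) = 6.62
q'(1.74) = -4.43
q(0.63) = -0.43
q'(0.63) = 8.49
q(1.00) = 3.32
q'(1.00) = 10.63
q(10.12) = -5.33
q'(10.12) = -7.35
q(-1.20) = -9.54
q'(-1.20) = 7.24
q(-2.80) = -3.52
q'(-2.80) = -2.85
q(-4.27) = 4.63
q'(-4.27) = -9.59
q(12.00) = -4.48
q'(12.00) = 5.77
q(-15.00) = -5.43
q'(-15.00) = -7.48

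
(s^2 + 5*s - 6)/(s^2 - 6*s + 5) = (s + 6)/(s - 5)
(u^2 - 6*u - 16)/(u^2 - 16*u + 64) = (u + 2)/(u - 8)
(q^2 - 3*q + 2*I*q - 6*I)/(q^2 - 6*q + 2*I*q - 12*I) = (q - 3)/(q - 6)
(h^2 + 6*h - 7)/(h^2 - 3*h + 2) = (h + 7)/(h - 2)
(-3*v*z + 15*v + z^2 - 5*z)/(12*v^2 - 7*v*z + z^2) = (z - 5)/(-4*v + z)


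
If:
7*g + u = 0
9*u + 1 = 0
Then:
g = 1/63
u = -1/9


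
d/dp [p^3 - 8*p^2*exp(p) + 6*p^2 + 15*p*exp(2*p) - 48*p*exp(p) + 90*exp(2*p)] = -8*p^2*exp(p) + 3*p^2 + 30*p*exp(2*p) - 64*p*exp(p) + 12*p + 195*exp(2*p) - 48*exp(p)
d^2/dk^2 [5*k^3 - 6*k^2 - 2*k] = 30*k - 12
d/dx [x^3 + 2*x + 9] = 3*x^2 + 2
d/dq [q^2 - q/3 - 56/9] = 2*q - 1/3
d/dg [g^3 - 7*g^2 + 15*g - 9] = 3*g^2 - 14*g + 15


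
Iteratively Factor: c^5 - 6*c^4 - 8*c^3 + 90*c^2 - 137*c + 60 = (c - 3)*(c^4 - 3*c^3 - 17*c^2 + 39*c - 20) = (c - 3)*(c - 1)*(c^3 - 2*c^2 - 19*c + 20) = (c - 3)*(c - 1)^2*(c^2 - c - 20) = (c - 5)*(c - 3)*(c - 1)^2*(c + 4)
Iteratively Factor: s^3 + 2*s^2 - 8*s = (s + 4)*(s^2 - 2*s) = s*(s + 4)*(s - 2)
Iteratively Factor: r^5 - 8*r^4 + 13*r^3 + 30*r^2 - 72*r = (r - 3)*(r^4 - 5*r^3 - 2*r^2 + 24*r) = (r - 4)*(r - 3)*(r^3 - r^2 - 6*r) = (r - 4)*(r - 3)^2*(r^2 + 2*r) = (r - 4)*(r - 3)^2*(r + 2)*(r)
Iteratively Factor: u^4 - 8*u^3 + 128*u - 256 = (u + 4)*(u^3 - 12*u^2 + 48*u - 64) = (u - 4)*(u + 4)*(u^2 - 8*u + 16) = (u - 4)^2*(u + 4)*(u - 4)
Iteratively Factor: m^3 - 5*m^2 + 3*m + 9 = (m - 3)*(m^2 - 2*m - 3) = (m - 3)^2*(m + 1)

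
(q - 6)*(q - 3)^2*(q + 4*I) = q^4 - 12*q^3 + 4*I*q^3 + 45*q^2 - 48*I*q^2 - 54*q + 180*I*q - 216*I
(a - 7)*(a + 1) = a^2 - 6*a - 7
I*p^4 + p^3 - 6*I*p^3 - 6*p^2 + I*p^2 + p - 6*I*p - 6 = (p - 6)*(p - I)*(p + I)*(I*p + 1)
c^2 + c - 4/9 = (c - 1/3)*(c + 4/3)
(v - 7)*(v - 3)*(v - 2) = v^3 - 12*v^2 + 41*v - 42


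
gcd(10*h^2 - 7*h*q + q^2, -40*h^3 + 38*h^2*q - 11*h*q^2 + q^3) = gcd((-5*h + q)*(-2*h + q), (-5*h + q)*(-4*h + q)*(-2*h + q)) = 10*h^2 - 7*h*q + q^2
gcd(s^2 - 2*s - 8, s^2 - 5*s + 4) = s - 4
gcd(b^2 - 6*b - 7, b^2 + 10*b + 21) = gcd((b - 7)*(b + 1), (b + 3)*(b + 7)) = 1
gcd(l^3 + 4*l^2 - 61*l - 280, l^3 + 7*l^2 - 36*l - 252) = l + 7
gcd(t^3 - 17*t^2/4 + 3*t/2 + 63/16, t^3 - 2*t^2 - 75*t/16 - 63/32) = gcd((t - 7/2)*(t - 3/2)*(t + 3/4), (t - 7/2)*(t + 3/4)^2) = t^2 - 11*t/4 - 21/8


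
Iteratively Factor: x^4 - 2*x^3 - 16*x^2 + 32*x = (x - 2)*(x^3 - 16*x) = (x - 4)*(x - 2)*(x^2 + 4*x) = (x - 4)*(x - 2)*(x + 4)*(x)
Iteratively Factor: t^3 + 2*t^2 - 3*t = (t)*(t^2 + 2*t - 3) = t*(t + 3)*(t - 1)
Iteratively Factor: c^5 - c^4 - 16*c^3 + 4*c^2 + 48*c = (c + 3)*(c^4 - 4*c^3 - 4*c^2 + 16*c) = (c + 2)*(c + 3)*(c^3 - 6*c^2 + 8*c) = c*(c + 2)*(c + 3)*(c^2 - 6*c + 8) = c*(c - 4)*(c + 2)*(c + 3)*(c - 2)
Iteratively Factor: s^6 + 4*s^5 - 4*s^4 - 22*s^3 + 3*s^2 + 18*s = (s + 3)*(s^5 + s^4 - 7*s^3 - s^2 + 6*s) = (s + 3)^2*(s^4 - 2*s^3 - s^2 + 2*s) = (s + 1)*(s + 3)^2*(s^3 - 3*s^2 + 2*s) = s*(s + 1)*(s + 3)^2*(s^2 - 3*s + 2) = s*(s - 2)*(s + 1)*(s + 3)^2*(s - 1)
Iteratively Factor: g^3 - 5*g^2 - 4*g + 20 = (g - 5)*(g^2 - 4) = (g - 5)*(g - 2)*(g + 2)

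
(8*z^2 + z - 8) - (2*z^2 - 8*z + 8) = 6*z^2 + 9*z - 16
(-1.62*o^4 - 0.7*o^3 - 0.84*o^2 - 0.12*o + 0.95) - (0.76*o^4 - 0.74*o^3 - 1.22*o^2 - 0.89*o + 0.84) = -2.38*o^4 + 0.04*o^3 + 0.38*o^2 + 0.77*o + 0.11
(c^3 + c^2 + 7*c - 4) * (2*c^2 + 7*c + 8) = 2*c^5 + 9*c^4 + 29*c^3 + 49*c^2 + 28*c - 32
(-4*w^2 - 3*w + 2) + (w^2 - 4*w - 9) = -3*w^2 - 7*w - 7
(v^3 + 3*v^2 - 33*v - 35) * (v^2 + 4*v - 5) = v^5 + 7*v^4 - 26*v^3 - 182*v^2 + 25*v + 175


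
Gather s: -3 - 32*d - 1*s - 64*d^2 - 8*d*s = -64*d^2 - 32*d + s*(-8*d - 1) - 3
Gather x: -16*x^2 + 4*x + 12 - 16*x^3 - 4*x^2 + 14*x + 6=-16*x^3 - 20*x^2 + 18*x + 18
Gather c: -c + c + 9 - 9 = 0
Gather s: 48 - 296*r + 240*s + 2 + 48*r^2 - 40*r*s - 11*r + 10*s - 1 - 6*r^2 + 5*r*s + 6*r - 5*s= 42*r^2 - 301*r + s*(245 - 35*r) + 49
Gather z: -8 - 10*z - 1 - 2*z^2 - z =-2*z^2 - 11*z - 9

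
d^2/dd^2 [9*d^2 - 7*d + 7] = 18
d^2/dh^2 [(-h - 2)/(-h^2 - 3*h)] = 2*(h^3 + 6*h^2 + 18*h + 18)/(h^3*(h^3 + 9*h^2 + 27*h + 27))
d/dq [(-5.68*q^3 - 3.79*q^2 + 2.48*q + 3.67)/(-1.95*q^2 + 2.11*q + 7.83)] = (11.076*q^4 - 23.9696*q^3 - 136.5841*q^2 - 45.0384*q + 11.6747)/(3.8025*q^4 - 8.229*q^3 - 26.0849*q^2 + 33.0426*q + 61.3089)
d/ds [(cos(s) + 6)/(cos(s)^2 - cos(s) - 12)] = (cos(s)^2 + 12*cos(s) + 6)*sin(s)/(sin(s)^2 + cos(s) + 11)^2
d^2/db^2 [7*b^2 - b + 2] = 14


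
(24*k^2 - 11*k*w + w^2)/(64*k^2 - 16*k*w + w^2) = (-3*k + w)/(-8*k + w)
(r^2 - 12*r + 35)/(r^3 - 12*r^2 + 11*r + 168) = (r - 5)/(r^2 - 5*r - 24)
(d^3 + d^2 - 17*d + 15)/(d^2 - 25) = (d^2 - 4*d + 3)/(d - 5)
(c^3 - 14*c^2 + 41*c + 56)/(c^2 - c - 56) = (c^2 - 6*c - 7)/(c + 7)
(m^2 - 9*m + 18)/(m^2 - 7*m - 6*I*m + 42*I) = (m^2 - 9*m + 18)/(m^2 - 7*m - 6*I*m + 42*I)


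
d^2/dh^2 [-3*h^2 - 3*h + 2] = -6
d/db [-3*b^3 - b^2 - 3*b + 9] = -9*b^2 - 2*b - 3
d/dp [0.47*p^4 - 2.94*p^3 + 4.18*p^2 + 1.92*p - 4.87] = 1.88*p^3 - 8.82*p^2 + 8.36*p + 1.92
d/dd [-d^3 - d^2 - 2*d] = -3*d^2 - 2*d - 2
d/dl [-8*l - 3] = -8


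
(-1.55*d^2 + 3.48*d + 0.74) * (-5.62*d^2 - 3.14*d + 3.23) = 8.711*d^4 - 14.6906*d^3 - 20.0925*d^2 + 8.9168*d + 2.3902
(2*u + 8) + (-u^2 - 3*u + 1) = -u^2 - u + 9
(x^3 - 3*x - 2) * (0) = 0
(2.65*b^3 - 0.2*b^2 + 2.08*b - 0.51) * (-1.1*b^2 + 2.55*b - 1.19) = -2.915*b^5 + 6.9775*b^4 - 5.9515*b^3 + 6.103*b^2 - 3.7757*b + 0.6069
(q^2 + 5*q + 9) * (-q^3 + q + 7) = -q^5 - 5*q^4 - 8*q^3 + 12*q^2 + 44*q + 63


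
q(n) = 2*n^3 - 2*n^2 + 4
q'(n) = 6*n^2 - 4*n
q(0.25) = 3.91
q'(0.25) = -0.62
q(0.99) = 3.98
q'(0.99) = 1.92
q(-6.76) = -705.23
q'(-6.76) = 301.23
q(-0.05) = 3.99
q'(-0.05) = 0.22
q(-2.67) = -48.33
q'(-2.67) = 53.45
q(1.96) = 11.38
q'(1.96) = 15.21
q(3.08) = 43.46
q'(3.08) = 44.60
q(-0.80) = 1.70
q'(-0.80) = 7.04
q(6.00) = 364.00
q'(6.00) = 192.00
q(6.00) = 364.00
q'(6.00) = 192.00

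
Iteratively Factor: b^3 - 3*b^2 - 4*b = (b)*(b^2 - 3*b - 4) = b*(b - 4)*(b + 1)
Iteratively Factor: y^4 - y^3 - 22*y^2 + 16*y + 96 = (y - 4)*(y^3 + 3*y^2 - 10*y - 24) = (y - 4)*(y + 2)*(y^2 + y - 12) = (y - 4)*(y - 3)*(y + 2)*(y + 4)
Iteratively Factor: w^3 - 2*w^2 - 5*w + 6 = (w + 2)*(w^2 - 4*w + 3) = (w - 1)*(w + 2)*(w - 3)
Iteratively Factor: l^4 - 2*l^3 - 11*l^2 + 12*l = (l - 4)*(l^3 + 2*l^2 - 3*l) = l*(l - 4)*(l^2 + 2*l - 3) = l*(l - 4)*(l - 1)*(l + 3)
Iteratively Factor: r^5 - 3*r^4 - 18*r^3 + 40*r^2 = (r)*(r^4 - 3*r^3 - 18*r^2 + 40*r) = r^2*(r^3 - 3*r^2 - 18*r + 40) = r^2*(r - 2)*(r^2 - r - 20) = r^2*(r - 2)*(r + 4)*(r - 5)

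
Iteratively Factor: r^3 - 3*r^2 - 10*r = (r)*(r^2 - 3*r - 10) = r*(r - 5)*(r + 2)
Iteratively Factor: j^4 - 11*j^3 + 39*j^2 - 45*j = (j - 5)*(j^3 - 6*j^2 + 9*j) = (j - 5)*(j - 3)*(j^2 - 3*j) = j*(j - 5)*(j - 3)*(j - 3)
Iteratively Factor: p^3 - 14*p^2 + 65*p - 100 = (p - 4)*(p^2 - 10*p + 25) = (p - 5)*(p - 4)*(p - 5)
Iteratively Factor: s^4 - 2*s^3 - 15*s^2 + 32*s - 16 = (s + 4)*(s^3 - 6*s^2 + 9*s - 4) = (s - 1)*(s + 4)*(s^2 - 5*s + 4) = (s - 1)^2*(s + 4)*(s - 4)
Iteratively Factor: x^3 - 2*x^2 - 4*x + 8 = (x - 2)*(x^2 - 4) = (x - 2)^2*(x + 2)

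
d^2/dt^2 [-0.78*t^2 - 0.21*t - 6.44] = -1.56000000000000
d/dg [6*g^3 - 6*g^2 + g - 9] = 18*g^2 - 12*g + 1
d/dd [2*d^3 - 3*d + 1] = 6*d^2 - 3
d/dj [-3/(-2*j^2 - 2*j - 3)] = 6*(-2*j - 1)/(2*j^2 + 2*j + 3)^2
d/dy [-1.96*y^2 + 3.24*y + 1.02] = 3.24 - 3.92*y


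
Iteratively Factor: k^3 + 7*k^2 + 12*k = (k + 3)*(k^2 + 4*k) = k*(k + 3)*(k + 4)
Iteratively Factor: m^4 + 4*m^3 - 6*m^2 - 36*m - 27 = (m + 3)*(m^3 + m^2 - 9*m - 9) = (m - 3)*(m + 3)*(m^2 + 4*m + 3) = (m - 3)*(m + 1)*(m + 3)*(m + 3)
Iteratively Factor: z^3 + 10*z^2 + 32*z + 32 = (z + 4)*(z^2 + 6*z + 8) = (z + 4)^2*(z + 2)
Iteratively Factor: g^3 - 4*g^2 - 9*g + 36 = (g - 3)*(g^2 - g - 12) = (g - 3)*(g + 3)*(g - 4)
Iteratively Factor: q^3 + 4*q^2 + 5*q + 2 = (q + 2)*(q^2 + 2*q + 1) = (q + 1)*(q + 2)*(q + 1)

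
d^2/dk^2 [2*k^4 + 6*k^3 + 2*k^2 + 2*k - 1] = 24*k^2 + 36*k + 4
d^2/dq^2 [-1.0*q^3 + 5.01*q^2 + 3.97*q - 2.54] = 10.02 - 6.0*q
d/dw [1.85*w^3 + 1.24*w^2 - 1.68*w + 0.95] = 5.55*w^2 + 2.48*w - 1.68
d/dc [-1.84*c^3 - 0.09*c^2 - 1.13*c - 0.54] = -5.52*c^2 - 0.18*c - 1.13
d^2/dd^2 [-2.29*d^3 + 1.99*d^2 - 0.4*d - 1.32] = 3.98 - 13.74*d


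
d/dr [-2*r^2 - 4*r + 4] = -4*r - 4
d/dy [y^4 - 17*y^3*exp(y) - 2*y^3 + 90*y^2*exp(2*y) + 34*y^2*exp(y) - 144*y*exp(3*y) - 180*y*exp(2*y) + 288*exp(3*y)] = -17*y^3*exp(y) + 4*y^3 + 180*y^2*exp(2*y) - 17*y^2*exp(y) - 6*y^2 - 432*y*exp(3*y) - 180*y*exp(2*y) + 68*y*exp(y) + 720*exp(3*y) - 180*exp(2*y)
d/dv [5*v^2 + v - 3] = 10*v + 1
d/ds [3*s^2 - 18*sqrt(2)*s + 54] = 6*s - 18*sqrt(2)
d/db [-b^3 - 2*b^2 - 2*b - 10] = -3*b^2 - 4*b - 2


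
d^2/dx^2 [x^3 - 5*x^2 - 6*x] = 6*x - 10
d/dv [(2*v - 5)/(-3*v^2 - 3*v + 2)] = (6*v^2 - 30*v - 11)/(9*v^4 + 18*v^3 - 3*v^2 - 12*v + 4)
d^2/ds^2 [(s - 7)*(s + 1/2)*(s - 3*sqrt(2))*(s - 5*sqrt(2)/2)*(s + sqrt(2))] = 20*s^3 - 78*s^2 - 54*sqrt(2)*s^2 + 3*s + 351*sqrt(2)*s/2 - 52 + 123*sqrt(2)/2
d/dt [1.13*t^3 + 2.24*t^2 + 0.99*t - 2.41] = 3.39*t^2 + 4.48*t + 0.99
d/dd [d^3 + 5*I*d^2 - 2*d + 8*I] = 3*d^2 + 10*I*d - 2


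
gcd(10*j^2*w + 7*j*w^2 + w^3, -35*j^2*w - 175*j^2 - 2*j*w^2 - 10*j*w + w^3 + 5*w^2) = 5*j + w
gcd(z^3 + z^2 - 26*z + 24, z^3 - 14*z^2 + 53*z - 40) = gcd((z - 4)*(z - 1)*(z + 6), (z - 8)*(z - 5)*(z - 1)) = z - 1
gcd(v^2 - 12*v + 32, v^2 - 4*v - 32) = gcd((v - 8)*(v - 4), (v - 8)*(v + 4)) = v - 8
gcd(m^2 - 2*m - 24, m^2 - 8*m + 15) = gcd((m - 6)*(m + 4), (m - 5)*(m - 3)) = 1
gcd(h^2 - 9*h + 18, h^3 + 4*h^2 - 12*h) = 1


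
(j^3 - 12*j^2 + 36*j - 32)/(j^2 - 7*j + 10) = (j^2 - 10*j + 16)/(j - 5)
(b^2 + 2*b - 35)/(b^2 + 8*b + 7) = (b - 5)/(b + 1)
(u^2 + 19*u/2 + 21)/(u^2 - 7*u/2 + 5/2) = (2*u^2 + 19*u + 42)/(2*u^2 - 7*u + 5)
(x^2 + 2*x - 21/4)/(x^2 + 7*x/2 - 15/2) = (x + 7/2)/(x + 5)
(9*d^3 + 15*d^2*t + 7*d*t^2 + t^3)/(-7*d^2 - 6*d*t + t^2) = (9*d^2 + 6*d*t + t^2)/(-7*d + t)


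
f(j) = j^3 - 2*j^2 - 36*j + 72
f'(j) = 3*j^2 - 4*j - 36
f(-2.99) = 135.03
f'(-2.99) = 2.78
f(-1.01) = 105.29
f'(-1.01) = -28.90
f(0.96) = 36.48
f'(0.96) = -37.08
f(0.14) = 66.92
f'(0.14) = -36.50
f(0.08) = 69.11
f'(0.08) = -36.30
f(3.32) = -32.97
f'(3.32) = -16.21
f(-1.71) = 122.71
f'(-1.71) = -20.39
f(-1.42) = 116.22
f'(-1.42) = -24.27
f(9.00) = 315.00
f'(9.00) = 171.00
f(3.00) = -27.00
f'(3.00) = -21.00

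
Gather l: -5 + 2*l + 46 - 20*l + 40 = 81 - 18*l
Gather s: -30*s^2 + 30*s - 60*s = -30*s^2 - 30*s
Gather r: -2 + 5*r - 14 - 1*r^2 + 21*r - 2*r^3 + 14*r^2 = -2*r^3 + 13*r^2 + 26*r - 16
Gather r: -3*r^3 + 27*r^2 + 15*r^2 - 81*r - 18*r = -3*r^3 + 42*r^2 - 99*r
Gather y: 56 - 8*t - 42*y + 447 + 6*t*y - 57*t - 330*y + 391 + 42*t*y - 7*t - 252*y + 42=-72*t + y*(48*t - 624) + 936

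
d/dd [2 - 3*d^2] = -6*d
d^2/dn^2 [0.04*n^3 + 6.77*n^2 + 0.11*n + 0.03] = 0.24*n + 13.54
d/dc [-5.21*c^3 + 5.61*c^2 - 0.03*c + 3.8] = -15.63*c^2 + 11.22*c - 0.03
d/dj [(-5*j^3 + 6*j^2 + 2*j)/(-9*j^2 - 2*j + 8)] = (45*j^4 + 20*j^3 - 114*j^2 + 96*j + 16)/(81*j^4 + 36*j^3 - 140*j^2 - 32*j + 64)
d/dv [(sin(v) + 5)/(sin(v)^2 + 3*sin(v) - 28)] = (-10*sin(v) + cos(v)^2 - 44)*cos(v)/(sin(v)^2 + 3*sin(v) - 28)^2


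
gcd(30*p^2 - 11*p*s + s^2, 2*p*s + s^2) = 1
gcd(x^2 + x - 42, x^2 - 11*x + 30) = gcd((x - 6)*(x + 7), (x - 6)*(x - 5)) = x - 6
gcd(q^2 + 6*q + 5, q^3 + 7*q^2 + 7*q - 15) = q + 5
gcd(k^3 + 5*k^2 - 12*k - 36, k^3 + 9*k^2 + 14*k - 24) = k + 6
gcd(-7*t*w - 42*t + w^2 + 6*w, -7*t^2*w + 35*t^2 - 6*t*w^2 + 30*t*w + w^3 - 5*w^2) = 7*t - w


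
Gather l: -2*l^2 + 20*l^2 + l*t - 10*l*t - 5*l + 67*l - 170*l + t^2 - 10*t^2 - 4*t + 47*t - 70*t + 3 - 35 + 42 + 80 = 18*l^2 + l*(-9*t - 108) - 9*t^2 - 27*t + 90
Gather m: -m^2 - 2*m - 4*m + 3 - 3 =-m^2 - 6*m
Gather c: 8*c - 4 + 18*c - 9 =26*c - 13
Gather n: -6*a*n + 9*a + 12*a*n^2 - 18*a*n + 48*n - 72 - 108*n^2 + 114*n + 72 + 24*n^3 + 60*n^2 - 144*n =9*a + 24*n^3 + n^2*(12*a - 48) + n*(18 - 24*a)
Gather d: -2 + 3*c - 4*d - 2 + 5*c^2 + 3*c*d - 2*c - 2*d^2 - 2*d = 5*c^2 + c - 2*d^2 + d*(3*c - 6) - 4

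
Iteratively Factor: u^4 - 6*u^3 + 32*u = (u - 4)*(u^3 - 2*u^2 - 8*u) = (u - 4)*(u + 2)*(u^2 - 4*u) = (u - 4)^2*(u + 2)*(u)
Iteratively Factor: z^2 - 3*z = (z - 3)*(z)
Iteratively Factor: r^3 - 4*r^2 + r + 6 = (r - 2)*(r^2 - 2*r - 3) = (r - 2)*(r + 1)*(r - 3)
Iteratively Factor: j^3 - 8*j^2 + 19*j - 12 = (j - 4)*(j^2 - 4*j + 3) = (j - 4)*(j - 3)*(j - 1)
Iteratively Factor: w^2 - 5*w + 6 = (w - 2)*(w - 3)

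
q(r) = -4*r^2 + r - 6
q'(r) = 1 - 8*r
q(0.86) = -8.10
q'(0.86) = -5.88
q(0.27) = -6.02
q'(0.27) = -1.16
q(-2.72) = -38.31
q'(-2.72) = 22.76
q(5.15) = -106.94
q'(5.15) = -40.20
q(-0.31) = -6.69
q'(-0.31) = 3.48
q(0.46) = -6.39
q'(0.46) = -2.68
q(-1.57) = -17.43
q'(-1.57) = 13.56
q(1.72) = -16.11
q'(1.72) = -12.76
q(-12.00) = -594.00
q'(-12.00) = 97.00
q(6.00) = -144.00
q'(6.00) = -47.00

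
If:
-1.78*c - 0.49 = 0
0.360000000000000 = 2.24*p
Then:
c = -0.28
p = 0.16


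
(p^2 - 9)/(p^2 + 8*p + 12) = (p^2 - 9)/(p^2 + 8*p + 12)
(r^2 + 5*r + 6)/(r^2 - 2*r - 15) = (r + 2)/(r - 5)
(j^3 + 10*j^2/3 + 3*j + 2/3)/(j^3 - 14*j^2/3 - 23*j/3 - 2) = (j + 2)/(j - 6)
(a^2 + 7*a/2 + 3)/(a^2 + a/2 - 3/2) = (a + 2)/(a - 1)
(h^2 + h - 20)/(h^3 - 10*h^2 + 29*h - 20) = (h + 5)/(h^2 - 6*h + 5)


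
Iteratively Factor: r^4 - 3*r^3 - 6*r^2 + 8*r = (r)*(r^3 - 3*r^2 - 6*r + 8) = r*(r - 4)*(r^2 + r - 2) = r*(r - 4)*(r - 1)*(r + 2)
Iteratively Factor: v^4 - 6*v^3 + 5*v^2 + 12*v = (v - 4)*(v^3 - 2*v^2 - 3*v) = (v - 4)*(v + 1)*(v^2 - 3*v) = (v - 4)*(v - 3)*(v + 1)*(v)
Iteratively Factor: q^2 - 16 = (q - 4)*(q + 4)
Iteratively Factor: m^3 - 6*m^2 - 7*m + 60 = (m + 3)*(m^2 - 9*m + 20) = (m - 4)*(m + 3)*(m - 5)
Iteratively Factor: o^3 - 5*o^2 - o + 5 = (o - 5)*(o^2 - 1) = (o - 5)*(o + 1)*(o - 1)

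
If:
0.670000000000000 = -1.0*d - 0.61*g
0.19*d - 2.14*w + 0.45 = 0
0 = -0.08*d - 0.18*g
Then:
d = -0.92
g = 0.41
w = 0.13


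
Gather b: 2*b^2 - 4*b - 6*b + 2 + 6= 2*b^2 - 10*b + 8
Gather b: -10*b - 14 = -10*b - 14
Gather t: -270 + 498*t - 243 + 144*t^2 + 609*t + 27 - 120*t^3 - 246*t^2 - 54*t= -120*t^3 - 102*t^2 + 1053*t - 486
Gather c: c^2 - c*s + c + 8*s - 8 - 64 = c^2 + c*(1 - s) + 8*s - 72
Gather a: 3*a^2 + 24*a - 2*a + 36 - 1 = 3*a^2 + 22*a + 35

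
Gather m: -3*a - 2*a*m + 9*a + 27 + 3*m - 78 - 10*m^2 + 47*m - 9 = 6*a - 10*m^2 + m*(50 - 2*a) - 60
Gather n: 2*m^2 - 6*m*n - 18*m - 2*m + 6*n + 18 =2*m^2 - 20*m + n*(6 - 6*m) + 18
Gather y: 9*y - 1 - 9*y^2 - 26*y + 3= -9*y^2 - 17*y + 2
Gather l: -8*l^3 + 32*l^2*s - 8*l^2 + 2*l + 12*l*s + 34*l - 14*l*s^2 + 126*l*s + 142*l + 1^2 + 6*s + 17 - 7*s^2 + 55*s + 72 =-8*l^3 + l^2*(32*s - 8) + l*(-14*s^2 + 138*s + 178) - 7*s^2 + 61*s + 90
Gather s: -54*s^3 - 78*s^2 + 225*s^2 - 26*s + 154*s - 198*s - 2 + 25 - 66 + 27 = -54*s^3 + 147*s^2 - 70*s - 16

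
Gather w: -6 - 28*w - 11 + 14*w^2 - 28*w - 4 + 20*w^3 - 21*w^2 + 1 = 20*w^3 - 7*w^2 - 56*w - 20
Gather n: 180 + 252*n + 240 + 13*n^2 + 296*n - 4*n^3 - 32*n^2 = -4*n^3 - 19*n^2 + 548*n + 420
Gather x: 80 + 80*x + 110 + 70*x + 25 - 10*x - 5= 140*x + 210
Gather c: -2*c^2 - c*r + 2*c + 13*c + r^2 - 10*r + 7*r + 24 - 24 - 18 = -2*c^2 + c*(15 - r) + r^2 - 3*r - 18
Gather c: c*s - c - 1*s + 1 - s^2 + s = c*(s - 1) - s^2 + 1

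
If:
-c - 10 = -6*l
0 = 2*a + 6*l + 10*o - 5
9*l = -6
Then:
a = 9/2 - 5*o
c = -14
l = -2/3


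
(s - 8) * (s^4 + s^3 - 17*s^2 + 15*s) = s^5 - 7*s^4 - 25*s^3 + 151*s^2 - 120*s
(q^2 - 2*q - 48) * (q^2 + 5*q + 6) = q^4 + 3*q^3 - 52*q^2 - 252*q - 288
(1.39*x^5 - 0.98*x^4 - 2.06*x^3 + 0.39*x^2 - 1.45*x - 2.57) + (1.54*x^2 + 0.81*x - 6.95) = 1.39*x^5 - 0.98*x^4 - 2.06*x^3 + 1.93*x^2 - 0.64*x - 9.52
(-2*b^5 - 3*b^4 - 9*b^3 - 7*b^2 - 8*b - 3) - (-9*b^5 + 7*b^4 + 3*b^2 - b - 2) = 7*b^5 - 10*b^4 - 9*b^3 - 10*b^2 - 7*b - 1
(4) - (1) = 3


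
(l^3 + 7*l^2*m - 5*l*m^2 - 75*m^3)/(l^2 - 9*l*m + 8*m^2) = (l^3 + 7*l^2*m - 5*l*m^2 - 75*m^3)/(l^2 - 9*l*m + 8*m^2)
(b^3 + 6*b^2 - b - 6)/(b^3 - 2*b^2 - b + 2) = (b + 6)/(b - 2)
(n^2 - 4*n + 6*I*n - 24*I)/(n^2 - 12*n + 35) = (n^2 + n*(-4 + 6*I) - 24*I)/(n^2 - 12*n + 35)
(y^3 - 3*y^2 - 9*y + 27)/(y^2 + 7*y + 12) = (y^2 - 6*y + 9)/(y + 4)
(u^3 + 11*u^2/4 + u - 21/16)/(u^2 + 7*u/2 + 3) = (8*u^2 + 10*u - 7)/(8*(u + 2))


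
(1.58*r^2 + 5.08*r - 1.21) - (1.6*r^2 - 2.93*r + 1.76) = -0.02*r^2 + 8.01*r - 2.97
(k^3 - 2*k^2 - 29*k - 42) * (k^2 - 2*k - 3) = k^5 - 4*k^4 - 28*k^3 + 22*k^2 + 171*k + 126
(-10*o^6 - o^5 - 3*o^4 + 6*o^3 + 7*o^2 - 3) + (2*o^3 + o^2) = -10*o^6 - o^5 - 3*o^4 + 8*o^3 + 8*o^2 - 3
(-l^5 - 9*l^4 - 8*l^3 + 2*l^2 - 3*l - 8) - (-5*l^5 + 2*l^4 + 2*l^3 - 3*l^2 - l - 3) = 4*l^5 - 11*l^4 - 10*l^3 + 5*l^2 - 2*l - 5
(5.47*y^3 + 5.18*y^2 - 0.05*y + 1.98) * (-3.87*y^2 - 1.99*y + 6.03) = -21.1689*y^5 - 30.9319*y^4 + 22.8694*y^3 + 23.6723*y^2 - 4.2417*y + 11.9394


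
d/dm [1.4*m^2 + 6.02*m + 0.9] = 2.8*m + 6.02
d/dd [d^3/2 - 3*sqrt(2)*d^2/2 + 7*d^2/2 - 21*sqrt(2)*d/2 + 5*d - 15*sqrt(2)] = 3*d^2/2 - 3*sqrt(2)*d + 7*d - 21*sqrt(2)/2 + 5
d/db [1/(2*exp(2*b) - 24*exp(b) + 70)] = (6 - exp(b))*exp(b)/(exp(2*b) - 12*exp(b) + 35)^2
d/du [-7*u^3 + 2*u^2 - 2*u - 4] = -21*u^2 + 4*u - 2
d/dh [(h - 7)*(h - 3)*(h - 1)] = 3*h^2 - 22*h + 31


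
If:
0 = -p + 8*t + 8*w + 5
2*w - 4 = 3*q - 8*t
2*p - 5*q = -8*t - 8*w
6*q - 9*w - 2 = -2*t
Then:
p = -105/319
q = -382/319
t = 185/638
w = -305/319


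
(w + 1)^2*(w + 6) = w^3 + 8*w^2 + 13*w + 6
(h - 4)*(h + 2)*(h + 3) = h^3 + h^2 - 14*h - 24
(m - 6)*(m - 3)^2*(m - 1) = m^4 - 13*m^3 + 57*m^2 - 99*m + 54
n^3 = n^3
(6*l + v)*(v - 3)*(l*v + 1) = 6*l^2*v^2 - 18*l^2*v + l*v^3 - 3*l*v^2 + 6*l*v - 18*l + v^2 - 3*v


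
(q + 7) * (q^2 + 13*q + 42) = q^3 + 20*q^2 + 133*q + 294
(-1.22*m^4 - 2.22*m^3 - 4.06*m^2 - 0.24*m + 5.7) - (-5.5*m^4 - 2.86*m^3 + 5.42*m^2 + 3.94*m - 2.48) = 4.28*m^4 + 0.64*m^3 - 9.48*m^2 - 4.18*m + 8.18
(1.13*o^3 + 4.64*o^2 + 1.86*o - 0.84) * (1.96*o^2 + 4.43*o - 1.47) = 2.2148*o^5 + 14.1003*o^4 + 22.5397*o^3 - 0.227399999999998*o^2 - 6.4554*o + 1.2348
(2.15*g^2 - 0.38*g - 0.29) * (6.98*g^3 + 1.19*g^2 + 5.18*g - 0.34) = 15.007*g^5 - 0.0939000000000001*g^4 + 8.6606*g^3 - 3.0445*g^2 - 1.373*g + 0.0986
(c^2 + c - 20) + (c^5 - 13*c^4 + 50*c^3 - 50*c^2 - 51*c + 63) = c^5 - 13*c^4 + 50*c^3 - 49*c^2 - 50*c + 43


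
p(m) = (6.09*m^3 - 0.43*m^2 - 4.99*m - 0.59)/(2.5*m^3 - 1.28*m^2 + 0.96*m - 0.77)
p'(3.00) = 0.09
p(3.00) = 2.50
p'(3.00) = 0.09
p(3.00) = 2.50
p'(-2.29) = -0.45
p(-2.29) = 1.63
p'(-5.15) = -0.07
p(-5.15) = 2.15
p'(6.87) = -0.01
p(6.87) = 2.54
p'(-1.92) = -0.65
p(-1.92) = 1.43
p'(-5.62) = -0.06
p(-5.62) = 2.18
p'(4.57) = 0.00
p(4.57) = 2.55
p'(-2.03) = -0.58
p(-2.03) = 1.49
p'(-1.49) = -1.04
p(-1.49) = 1.07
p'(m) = (-7.5*m^2 + 2.56*m - 0.96)*(6.09*m^3 - 0.43*m^2 - 4.99*m - 0.59)/(2.5*m^3 - 1.28*m^2 + 0.96*m - 0.77)^2 + (18.27*m^2 - 0.86*m - 4.99)/(2.5*m^3 - 1.28*m^2 + 0.96*m - 0.77) = (-6.7202*m^4 + 36.6428*m^3 - 16.4429*m^2 - 0.848199999999999*m + 4.4087)/(6.25*m^6 - 6.4*m^5 + 6.4384*m^4 - 6.3076*m^3 + 2.8928*m^2 - 1.4784*m + 0.5929)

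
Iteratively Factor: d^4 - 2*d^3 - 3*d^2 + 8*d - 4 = (d - 2)*(d^3 - 3*d + 2) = (d - 2)*(d - 1)*(d^2 + d - 2) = (d - 2)*(d - 1)*(d + 2)*(d - 1)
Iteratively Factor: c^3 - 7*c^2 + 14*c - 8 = (c - 4)*(c^2 - 3*c + 2) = (c - 4)*(c - 1)*(c - 2)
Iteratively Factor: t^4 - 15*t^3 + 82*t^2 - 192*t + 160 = (t - 2)*(t^3 - 13*t^2 + 56*t - 80) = (t - 4)*(t - 2)*(t^2 - 9*t + 20) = (t - 4)^2*(t - 2)*(t - 5)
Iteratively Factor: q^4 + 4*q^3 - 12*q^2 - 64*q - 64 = (q + 2)*(q^3 + 2*q^2 - 16*q - 32) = (q + 2)*(q + 4)*(q^2 - 2*q - 8) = (q - 4)*(q + 2)*(q + 4)*(q + 2)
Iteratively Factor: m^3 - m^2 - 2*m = (m - 2)*(m^2 + m) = (m - 2)*(m + 1)*(m)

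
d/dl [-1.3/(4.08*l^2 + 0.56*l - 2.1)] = (10.608*l + 0.728)/(4.08*l^2 + 0.56*l - 2.1)^2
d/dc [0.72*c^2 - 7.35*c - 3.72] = 1.44*c - 7.35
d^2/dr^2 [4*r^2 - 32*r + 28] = 8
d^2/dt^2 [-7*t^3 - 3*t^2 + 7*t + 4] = -42*t - 6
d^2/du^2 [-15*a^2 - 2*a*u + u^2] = 2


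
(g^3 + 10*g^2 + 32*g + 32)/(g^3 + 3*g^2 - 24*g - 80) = (g + 2)/(g - 5)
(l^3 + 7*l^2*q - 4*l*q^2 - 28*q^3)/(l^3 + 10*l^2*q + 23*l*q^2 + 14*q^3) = (l - 2*q)/(l + q)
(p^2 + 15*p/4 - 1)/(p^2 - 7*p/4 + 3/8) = 2*(p + 4)/(2*p - 3)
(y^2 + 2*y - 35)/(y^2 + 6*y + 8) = (y^2 + 2*y - 35)/(y^2 + 6*y + 8)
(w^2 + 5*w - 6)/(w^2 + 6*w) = (w - 1)/w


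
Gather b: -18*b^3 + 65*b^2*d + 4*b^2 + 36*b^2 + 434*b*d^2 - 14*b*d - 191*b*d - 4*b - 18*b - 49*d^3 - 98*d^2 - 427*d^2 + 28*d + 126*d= -18*b^3 + b^2*(65*d + 40) + b*(434*d^2 - 205*d - 22) - 49*d^3 - 525*d^2 + 154*d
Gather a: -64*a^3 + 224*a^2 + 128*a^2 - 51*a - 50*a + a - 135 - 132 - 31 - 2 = -64*a^3 + 352*a^2 - 100*a - 300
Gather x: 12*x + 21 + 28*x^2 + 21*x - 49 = 28*x^2 + 33*x - 28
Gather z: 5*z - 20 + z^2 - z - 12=z^2 + 4*z - 32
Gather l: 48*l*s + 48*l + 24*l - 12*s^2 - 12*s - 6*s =l*(48*s + 72) - 12*s^2 - 18*s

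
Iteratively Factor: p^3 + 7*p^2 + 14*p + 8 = (p + 4)*(p^2 + 3*p + 2) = (p + 1)*(p + 4)*(p + 2)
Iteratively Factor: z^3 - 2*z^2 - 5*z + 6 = (z + 2)*(z^2 - 4*z + 3) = (z - 1)*(z + 2)*(z - 3)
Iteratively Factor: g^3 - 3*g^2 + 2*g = (g)*(g^2 - 3*g + 2) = g*(g - 1)*(g - 2)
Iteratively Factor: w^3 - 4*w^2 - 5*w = (w)*(w^2 - 4*w - 5) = w*(w + 1)*(w - 5)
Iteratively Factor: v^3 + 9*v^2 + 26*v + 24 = (v + 4)*(v^2 + 5*v + 6) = (v + 2)*(v + 4)*(v + 3)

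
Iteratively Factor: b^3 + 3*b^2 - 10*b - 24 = (b - 3)*(b^2 + 6*b + 8) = (b - 3)*(b + 4)*(b + 2)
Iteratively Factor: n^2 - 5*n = (n - 5)*(n)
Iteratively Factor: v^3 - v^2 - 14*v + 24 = (v + 4)*(v^2 - 5*v + 6) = (v - 3)*(v + 4)*(v - 2)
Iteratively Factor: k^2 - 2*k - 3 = (k + 1)*(k - 3)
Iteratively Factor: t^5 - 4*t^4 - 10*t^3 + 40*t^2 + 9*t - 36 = (t + 3)*(t^4 - 7*t^3 + 11*t^2 + 7*t - 12) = (t - 1)*(t + 3)*(t^3 - 6*t^2 + 5*t + 12) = (t - 3)*(t - 1)*(t + 3)*(t^2 - 3*t - 4) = (t - 3)*(t - 1)*(t + 1)*(t + 3)*(t - 4)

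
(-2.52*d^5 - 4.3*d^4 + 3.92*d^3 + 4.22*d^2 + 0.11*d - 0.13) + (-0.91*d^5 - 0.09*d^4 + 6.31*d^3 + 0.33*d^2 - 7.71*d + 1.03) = -3.43*d^5 - 4.39*d^4 + 10.23*d^3 + 4.55*d^2 - 7.6*d + 0.9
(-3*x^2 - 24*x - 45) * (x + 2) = -3*x^3 - 30*x^2 - 93*x - 90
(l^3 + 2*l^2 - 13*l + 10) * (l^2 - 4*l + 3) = l^5 - 2*l^4 - 18*l^3 + 68*l^2 - 79*l + 30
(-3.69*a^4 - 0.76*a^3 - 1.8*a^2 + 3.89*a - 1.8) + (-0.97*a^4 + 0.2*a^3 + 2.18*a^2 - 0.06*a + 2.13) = -4.66*a^4 - 0.56*a^3 + 0.38*a^2 + 3.83*a + 0.33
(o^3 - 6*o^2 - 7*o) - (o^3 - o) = -6*o^2 - 6*o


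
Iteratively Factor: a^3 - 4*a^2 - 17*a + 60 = (a + 4)*(a^2 - 8*a + 15) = (a - 5)*(a + 4)*(a - 3)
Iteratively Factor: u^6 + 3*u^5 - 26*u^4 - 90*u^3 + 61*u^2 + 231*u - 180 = (u - 1)*(u^5 + 4*u^4 - 22*u^3 - 112*u^2 - 51*u + 180) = (u - 1)*(u + 3)*(u^4 + u^3 - 25*u^2 - 37*u + 60) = (u - 1)*(u + 3)*(u + 4)*(u^3 - 3*u^2 - 13*u + 15) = (u - 1)*(u + 3)^2*(u + 4)*(u^2 - 6*u + 5) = (u - 1)^2*(u + 3)^2*(u + 4)*(u - 5)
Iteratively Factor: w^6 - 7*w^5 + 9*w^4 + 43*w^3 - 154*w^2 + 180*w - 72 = (w - 3)*(w^5 - 4*w^4 - 3*w^3 + 34*w^2 - 52*w + 24) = (w - 3)*(w - 2)*(w^4 - 2*w^3 - 7*w^2 + 20*w - 12) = (w - 3)*(w - 2)*(w - 1)*(w^3 - w^2 - 8*w + 12) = (w - 3)*(w - 2)^2*(w - 1)*(w^2 + w - 6) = (w - 3)*(w - 2)^2*(w - 1)*(w + 3)*(w - 2)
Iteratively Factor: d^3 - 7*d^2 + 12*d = (d - 3)*(d^2 - 4*d) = d*(d - 3)*(d - 4)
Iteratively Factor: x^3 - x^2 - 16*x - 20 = (x + 2)*(x^2 - 3*x - 10) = (x - 5)*(x + 2)*(x + 2)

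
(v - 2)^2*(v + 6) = v^3 + 2*v^2 - 20*v + 24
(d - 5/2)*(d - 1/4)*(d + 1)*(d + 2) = d^4 + d^3/4 - 45*d^2/8 - 29*d/8 + 5/4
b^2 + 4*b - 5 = (b - 1)*(b + 5)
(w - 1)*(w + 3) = w^2 + 2*w - 3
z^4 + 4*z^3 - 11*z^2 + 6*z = z*(z - 1)^2*(z + 6)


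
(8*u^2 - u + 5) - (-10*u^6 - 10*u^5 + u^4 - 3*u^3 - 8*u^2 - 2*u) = 10*u^6 + 10*u^5 - u^4 + 3*u^3 + 16*u^2 + u + 5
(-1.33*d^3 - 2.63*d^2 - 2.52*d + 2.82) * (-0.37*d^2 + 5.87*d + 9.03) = 0.4921*d^5 - 6.834*d^4 - 26.5156*d^3 - 39.5847*d^2 - 6.2022*d + 25.4646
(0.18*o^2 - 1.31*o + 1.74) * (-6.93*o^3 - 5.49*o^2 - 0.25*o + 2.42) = -1.2474*o^5 + 8.0901*o^4 - 4.9113*o^3 - 8.7895*o^2 - 3.6052*o + 4.2108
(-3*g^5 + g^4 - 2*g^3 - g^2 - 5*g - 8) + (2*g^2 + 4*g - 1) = -3*g^5 + g^4 - 2*g^3 + g^2 - g - 9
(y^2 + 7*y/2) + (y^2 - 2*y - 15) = 2*y^2 + 3*y/2 - 15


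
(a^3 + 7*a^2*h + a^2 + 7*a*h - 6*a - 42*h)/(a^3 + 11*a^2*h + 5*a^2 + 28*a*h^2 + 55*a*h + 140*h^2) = (a^2 + a - 6)/(a^2 + 4*a*h + 5*a + 20*h)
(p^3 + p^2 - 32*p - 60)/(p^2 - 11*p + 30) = (p^2 + 7*p + 10)/(p - 5)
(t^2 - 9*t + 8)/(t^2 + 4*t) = (t^2 - 9*t + 8)/(t*(t + 4))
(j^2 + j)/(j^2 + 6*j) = (j + 1)/(j + 6)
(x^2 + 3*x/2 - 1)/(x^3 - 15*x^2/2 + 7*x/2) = (x + 2)/(x*(x - 7))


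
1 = 1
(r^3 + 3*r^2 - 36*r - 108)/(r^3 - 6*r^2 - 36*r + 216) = (r + 3)/(r - 6)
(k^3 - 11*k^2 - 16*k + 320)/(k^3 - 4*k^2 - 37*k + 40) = (k - 8)/(k - 1)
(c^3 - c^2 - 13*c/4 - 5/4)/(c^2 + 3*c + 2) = (c^2 - 2*c - 5/4)/(c + 2)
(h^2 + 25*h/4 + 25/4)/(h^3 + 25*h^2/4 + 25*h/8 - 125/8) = 2*(4*h + 5)/(8*h^2 + 10*h - 25)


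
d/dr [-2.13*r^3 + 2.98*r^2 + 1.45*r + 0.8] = -6.39*r^2 + 5.96*r + 1.45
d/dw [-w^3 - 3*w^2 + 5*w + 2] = -3*w^2 - 6*w + 5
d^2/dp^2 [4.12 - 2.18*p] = 0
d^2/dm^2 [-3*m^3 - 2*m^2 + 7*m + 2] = -18*m - 4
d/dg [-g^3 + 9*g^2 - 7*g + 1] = -3*g^2 + 18*g - 7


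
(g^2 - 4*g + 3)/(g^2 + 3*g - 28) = (g^2 - 4*g + 3)/(g^2 + 3*g - 28)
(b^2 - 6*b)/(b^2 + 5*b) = (b - 6)/(b + 5)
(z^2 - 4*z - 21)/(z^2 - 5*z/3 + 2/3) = 3*(z^2 - 4*z - 21)/(3*z^2 - 5*z + 2)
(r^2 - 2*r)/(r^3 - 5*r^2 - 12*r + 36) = r/(r^2 - 3*r - 18)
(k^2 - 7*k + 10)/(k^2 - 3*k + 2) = (k - 5)/(k - 1)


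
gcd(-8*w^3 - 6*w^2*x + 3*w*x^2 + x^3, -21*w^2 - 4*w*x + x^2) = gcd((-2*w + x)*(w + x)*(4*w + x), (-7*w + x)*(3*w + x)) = 1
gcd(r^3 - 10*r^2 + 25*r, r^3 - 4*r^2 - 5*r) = r^2 - 5*r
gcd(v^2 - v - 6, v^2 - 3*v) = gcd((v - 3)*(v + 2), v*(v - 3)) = v - 3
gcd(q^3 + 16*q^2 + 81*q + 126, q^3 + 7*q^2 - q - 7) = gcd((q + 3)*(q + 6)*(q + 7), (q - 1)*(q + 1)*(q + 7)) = q + 7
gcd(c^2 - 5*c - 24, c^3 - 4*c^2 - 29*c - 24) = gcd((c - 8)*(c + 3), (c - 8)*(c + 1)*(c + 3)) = c^2 - 5*c - 24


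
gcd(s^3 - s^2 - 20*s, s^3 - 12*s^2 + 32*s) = s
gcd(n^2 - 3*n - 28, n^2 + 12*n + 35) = 1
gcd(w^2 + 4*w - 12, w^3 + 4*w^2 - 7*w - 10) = w - 2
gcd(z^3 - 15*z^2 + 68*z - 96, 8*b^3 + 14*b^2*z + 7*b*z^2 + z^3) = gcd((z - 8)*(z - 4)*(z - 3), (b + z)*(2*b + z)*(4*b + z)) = 1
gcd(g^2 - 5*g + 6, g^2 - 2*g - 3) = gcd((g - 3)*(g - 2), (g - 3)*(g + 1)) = g - 3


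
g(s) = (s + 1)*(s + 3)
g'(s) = 2*s + 4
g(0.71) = 6.34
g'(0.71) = 5.42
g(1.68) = 12.54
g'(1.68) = 7.36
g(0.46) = 5.05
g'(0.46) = 4.92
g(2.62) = 20.34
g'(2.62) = 9.24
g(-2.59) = -0.65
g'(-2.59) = -1.18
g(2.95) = 23.50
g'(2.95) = 9.90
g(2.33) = 17.75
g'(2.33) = 8.66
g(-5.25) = 9.56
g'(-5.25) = -6.50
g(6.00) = 63.00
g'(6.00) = 16.00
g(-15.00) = 168.00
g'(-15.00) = -26.00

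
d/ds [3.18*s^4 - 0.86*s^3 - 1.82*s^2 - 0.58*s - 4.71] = 12.72*s^3 - 2.58*s^2 - 3.64*s - 0.58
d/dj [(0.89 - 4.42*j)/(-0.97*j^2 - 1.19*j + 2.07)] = (-4.2874*j^2 + 1.7266*j - 8.0903)/(0.9409*j^4 + 2.3086*j^3 - 2.5997*j^2 - 4.9266*j + 4.2849)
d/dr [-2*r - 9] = -2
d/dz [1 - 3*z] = -3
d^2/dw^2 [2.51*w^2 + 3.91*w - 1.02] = 5.02000000000000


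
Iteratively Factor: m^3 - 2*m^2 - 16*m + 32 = (m - 2)*(m^2 - 16) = (m - 4)*(m - 2)*(m + 4)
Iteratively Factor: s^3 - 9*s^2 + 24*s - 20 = (s - 2)*(s^2 - 7*s + 10) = (s - 5)*(s - 2)*(s - 2)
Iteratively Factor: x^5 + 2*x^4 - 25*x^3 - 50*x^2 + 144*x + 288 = (x + 4)*(x^4 - 2*x^3 - 17*x^2 + 18*x + 72) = (x + 3)*(x + 4)*(x^3 - 5*x^2 - 2*x + 24) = (x - 4)*(x + 3)*(x + 4)*(x^2 - x - 6) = (x - 4)*(x - 3)*(x + 3)*(x + 4)*(x + 2)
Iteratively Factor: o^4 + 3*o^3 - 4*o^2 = (o)*(o^3 + 3*o^2 - 4*o) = o*(o - 1)*(o^2 + 4*o) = o*(o - 1)*(o + 4)*(o)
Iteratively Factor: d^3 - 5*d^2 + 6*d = (d - 2)*(d^2 - 3*d) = d*(d - 2)*(d - 3)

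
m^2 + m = m*(m + 1)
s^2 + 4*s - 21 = (s - 3)*(s + 7)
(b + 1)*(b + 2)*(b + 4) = b^3 + 7*b^2 + 14*b + 8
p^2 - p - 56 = (p - 8)*(p + 7)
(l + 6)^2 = l^2 + 12*l + 36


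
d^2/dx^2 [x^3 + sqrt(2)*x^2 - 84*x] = 6*x + 2*sqrt(2)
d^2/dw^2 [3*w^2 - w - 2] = 6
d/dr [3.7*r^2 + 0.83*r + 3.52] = 7.4*r + 0.83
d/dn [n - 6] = 1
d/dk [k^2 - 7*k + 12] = 2*k - 7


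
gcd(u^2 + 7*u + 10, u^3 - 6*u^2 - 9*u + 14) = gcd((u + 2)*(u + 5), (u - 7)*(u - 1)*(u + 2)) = u + 2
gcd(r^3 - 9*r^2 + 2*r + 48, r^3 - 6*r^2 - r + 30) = r^2 - r - 6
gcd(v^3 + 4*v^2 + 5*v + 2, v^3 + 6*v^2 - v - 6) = v + 1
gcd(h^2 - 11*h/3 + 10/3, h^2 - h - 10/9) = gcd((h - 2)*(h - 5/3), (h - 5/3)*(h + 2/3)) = h - 5/3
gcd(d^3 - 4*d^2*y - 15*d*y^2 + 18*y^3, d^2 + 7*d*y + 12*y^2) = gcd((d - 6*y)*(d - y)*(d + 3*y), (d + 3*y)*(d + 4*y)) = d + 3*y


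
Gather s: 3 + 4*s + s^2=s^2 + 4*s + 3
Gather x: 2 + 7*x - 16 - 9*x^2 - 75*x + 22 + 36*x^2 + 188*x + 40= 27*x^2 + 120*x + 48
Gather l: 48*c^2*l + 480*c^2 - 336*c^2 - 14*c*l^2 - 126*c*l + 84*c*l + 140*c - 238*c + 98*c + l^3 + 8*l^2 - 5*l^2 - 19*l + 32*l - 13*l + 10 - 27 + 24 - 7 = 144*c^2 + l^3 + l^2*(3 - 14*c) + l*(48*c^2 - 42*c)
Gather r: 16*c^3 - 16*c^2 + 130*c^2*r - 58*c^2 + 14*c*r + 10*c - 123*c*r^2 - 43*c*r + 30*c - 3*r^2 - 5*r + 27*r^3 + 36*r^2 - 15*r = 16*c^3 - 74*c^2 + 40*c + 27*r^3 + r^2*(33 - 123*c) + r*(130*c^2 - 29*c - 20)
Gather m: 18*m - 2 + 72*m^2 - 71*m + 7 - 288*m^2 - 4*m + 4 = -216*m^2 - 57*m + 9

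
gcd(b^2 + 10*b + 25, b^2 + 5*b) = b + 5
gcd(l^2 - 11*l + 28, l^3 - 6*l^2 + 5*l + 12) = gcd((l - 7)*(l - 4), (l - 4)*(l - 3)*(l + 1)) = l - 4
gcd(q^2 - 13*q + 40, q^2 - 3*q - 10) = q - 5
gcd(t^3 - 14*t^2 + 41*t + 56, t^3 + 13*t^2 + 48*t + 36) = t + 1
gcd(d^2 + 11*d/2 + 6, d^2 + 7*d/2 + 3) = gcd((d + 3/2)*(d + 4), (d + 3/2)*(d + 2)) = d + 3/2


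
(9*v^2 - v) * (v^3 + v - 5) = 9*v^5 - v^4 + 9*v^3 - 46*v^2 + 5*v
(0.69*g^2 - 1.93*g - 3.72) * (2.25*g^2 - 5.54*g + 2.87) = 1.5525*g^4 - 8.1651*g^3 + 4.3025*g^2 + 15.0697*g - 10.6764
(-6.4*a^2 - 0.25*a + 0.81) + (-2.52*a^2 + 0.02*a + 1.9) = -8.92*a^2 - 0.23*a + 2.71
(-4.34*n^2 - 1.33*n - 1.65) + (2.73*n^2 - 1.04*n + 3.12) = -1.61*n^2 - 2.37*n + 1.47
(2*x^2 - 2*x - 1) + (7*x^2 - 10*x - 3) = 9*x^2 - 12*x - 4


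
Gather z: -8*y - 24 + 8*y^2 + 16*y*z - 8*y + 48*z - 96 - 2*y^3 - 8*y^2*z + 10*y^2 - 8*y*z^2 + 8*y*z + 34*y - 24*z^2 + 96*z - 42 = -2*y^3 + 18*y^2 + 18*y + z^2*(-8*y - 24) + z*(-8*y^2 + 24*y + 144) - 162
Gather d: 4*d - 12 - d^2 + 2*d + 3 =-d^2 + 6*d - 9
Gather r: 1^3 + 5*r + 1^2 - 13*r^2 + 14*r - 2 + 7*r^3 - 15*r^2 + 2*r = 7*r^3 - 28*r^2 + 21*r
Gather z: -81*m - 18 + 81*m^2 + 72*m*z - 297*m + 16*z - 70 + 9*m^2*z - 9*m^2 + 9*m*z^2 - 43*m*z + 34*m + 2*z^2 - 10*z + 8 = 72*m^2 - 344*m + z^2*(9*m + 2) + z*(9*m^2 + 29*m + 6) - 80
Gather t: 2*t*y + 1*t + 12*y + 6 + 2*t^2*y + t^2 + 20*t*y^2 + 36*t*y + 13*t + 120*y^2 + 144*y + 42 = t^2*(2*y + 1) + t*(20*y^2 + 38*y + 14) + 120*y^2 + 156*y + 48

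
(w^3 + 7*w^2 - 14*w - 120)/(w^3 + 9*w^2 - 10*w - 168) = (w + 5)/(w + 7)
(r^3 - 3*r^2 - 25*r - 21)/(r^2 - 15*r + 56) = (r^2 + 4*r + 3)/(r - 8)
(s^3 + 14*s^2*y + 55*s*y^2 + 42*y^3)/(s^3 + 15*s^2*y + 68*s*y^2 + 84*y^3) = (s + y)/(s + 2*y)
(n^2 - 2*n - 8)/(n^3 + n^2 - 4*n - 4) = (n - 4)/(n^2 - n - 2)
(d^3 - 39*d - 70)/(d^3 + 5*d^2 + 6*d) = (d^2 - 2*d - 35)/(d*(d + 3))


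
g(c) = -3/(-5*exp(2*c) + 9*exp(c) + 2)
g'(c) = -3*(10*exp(2*c) - 9*exp(c))/(-5*exp(2*c) + 9*exp(c) + 2)^2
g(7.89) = 0.00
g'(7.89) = -0.00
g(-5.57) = -1.47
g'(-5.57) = 0.02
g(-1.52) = -0.80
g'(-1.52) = 0.32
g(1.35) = 0.08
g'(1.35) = -0.24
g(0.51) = -0.96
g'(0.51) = -3.92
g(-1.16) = -0.69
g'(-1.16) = 0.29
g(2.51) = 0.00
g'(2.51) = -0.01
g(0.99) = 0.30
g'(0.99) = -1.45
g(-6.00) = -1.48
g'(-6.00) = 0.02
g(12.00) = 0.00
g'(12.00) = 0.00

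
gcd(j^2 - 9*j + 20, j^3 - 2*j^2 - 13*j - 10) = j - 5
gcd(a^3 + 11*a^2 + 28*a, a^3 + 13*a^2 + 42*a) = a^2 + 7*a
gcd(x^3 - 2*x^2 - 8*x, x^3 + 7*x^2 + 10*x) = x^2 + 2*x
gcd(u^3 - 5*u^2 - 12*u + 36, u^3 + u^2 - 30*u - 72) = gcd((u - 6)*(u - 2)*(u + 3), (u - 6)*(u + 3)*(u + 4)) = u^2 - 3*u - 18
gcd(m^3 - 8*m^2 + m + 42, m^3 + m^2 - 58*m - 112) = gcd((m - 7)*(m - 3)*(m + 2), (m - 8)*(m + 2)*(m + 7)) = m + 2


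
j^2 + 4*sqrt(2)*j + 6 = (j + sqrt(2))*(j + 3*sqrt(2))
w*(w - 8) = w^2 - 8*w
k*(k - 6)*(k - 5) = k^3 - 11*k^2 + 30*k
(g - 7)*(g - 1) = g^2 - 8*g + 7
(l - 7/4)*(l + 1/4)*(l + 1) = l^3 - l^2/2 - 31*l/16 - 7/16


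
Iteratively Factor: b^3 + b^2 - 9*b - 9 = (b - 3)*(b^2 + 4*b + 3) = (b - 3)*(b + 1)*(b + 3)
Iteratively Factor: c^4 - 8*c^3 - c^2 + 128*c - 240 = (c - 4)*(c^3 - 4*c^2 - 17*c + 60) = (c - 4)*(c + 4)*(c^2 - 8*c + 15) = (c - 5)*(c - 4)*(c + 4)*(c - 3)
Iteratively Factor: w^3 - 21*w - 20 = (w + 1)*(w^2 - w - 20) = (w + 1)*(w + 4)*(w - 5)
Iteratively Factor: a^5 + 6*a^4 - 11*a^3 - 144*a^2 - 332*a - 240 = (a + 2)*(a^4 + 4*a^3 - 19*a^2 - 106*a - 120) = (a + 2)*(a + 4)*(a^3 - 19*a - 30) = (a + 2)*(a + 3)*(a + 4)*(a^2 - 3*a - 10) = (a - 5)*(a + 2)*(a + 3)*(a + 4)*(a + 2)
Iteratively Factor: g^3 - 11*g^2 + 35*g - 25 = (g - 5)*(g^2 - 6*g + 5) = (g - 5)*(g - 1)*(g - 5)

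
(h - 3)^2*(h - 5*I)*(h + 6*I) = h^4 - 6*h^3 + I*h^3 + 39*h^2 - 6*I*h^2 - 180*h + 9*I*h + 270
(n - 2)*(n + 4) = n^2 + 2*n - 8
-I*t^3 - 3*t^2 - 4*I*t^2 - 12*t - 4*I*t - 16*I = (t + 4)*(t - 4*I)*(-I*t + 1)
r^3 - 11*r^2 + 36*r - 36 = (r - 6)*(r - 3)*(r - 2)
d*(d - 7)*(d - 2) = d^3 - 9*d^2 + 14*d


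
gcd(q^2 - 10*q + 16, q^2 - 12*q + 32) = q - 8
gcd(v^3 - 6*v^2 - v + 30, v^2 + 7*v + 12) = 1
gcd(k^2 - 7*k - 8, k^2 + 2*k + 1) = k + 1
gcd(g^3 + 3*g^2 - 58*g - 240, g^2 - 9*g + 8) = g - 8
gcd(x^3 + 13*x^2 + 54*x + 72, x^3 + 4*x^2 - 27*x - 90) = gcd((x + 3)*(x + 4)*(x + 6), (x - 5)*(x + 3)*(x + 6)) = x^2 + 9*x + 18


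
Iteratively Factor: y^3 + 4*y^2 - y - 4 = (y + 1)*(y^2 + 3*y - 4) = (y - 1)*(y + 1)*(y + 4)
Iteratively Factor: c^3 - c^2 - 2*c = (c)*(c^2 - c - 2) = c*(c + 1)*(c - 2)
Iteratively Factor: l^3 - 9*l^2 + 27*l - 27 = (l - 3)*(l^2 - 6*l + 9) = (l - 3)^2*(l - 3)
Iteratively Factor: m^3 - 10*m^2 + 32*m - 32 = (m - 4)*(m^2 - 6*m + 8) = (m - 4)*(m - 2)*(m - 4)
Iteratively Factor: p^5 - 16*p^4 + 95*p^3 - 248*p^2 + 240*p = (p - 4)*(p^4 - 12*p^3 + 47*p^2 - 60*p) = p*(p - 4)*(p^3 - 12*p^2 + 47*p - 60) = p*(p - 4)^2*(p^2 - 8*p + 15) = p*(p - 4)^2*(p - 3)*(p - 5)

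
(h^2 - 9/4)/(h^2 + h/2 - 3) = (h + 3/2)/(h + 2)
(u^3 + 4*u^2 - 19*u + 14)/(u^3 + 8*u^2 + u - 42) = (u - 1)/(u + 3)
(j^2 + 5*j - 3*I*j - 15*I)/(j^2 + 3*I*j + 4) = (j^2 + j*(5 - 3*I) - 15*I)/(j^2 + 3*I*j + 4)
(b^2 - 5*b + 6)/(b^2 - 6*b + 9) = (b - 2)/(b - 3)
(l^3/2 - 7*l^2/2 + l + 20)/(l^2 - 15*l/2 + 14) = (l^2 - 3*l - 10)/(2*l - 7)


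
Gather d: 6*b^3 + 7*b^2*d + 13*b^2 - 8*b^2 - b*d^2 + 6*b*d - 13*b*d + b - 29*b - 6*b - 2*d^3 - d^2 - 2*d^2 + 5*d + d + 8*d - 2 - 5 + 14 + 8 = 6*b^3 + 5*b^2 - 34*b - 2*d^3 + d^2*(-b - 3) + d*(7*b^2 - 7*b + 14) + 15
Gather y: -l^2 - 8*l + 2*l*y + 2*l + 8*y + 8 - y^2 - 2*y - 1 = -l^2 - 6*l - y^2 + y*(2*l + 6) + 7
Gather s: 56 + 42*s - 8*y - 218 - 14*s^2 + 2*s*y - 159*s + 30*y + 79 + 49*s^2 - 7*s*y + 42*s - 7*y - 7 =35*s^2 + s*(-5*y - 75) + 15*y - 90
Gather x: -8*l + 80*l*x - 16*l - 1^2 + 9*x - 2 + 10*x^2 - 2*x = -24*l + 10*x^2 + x*(80*l + 7) - 3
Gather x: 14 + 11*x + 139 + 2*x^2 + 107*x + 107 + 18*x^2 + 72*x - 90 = 20*x^2 + 190*x + 170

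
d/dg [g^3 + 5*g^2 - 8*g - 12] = 3*g^2 + 10*g - 8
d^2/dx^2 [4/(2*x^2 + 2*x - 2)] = 4*(-x^2 - x + (2*x + 1)^2 + 1)/(x^2 + x - 1)^3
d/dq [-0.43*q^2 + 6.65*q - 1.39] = 6.65 - 0.86*q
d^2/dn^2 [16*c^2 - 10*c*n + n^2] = 2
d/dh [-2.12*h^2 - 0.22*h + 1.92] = -4.24*h - 0.22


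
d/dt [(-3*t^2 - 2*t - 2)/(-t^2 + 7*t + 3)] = (-23*t^2 - 22*t + 8)/(t^4 - 14*t^3 + 43*t^2 + 42*t + 9)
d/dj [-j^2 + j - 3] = 1 - 2*j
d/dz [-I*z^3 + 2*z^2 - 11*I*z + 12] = -3*I*z^2 + 4*z - 11*I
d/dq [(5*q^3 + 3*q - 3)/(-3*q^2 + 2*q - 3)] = (-15*q^4 + 20*q^3 - 36*q^2 - 18*q - 3)/(9*q^4 - 12*q^3 + 22*q^2 - 12*q + 9)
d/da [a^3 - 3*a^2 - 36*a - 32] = 3*a^2 - 6*a - 36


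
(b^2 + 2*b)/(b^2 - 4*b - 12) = b/(b - 6)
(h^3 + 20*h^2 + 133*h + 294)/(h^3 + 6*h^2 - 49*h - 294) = (h + 7)/(h - 7)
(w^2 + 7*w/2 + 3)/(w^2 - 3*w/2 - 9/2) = (w + 2)/(w - 3)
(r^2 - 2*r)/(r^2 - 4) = r/(r + 2)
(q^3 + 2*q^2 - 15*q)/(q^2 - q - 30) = q*(q - 3)/(q - 6)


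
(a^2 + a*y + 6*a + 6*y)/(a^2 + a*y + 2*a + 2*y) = (a + 6)/(a + 2)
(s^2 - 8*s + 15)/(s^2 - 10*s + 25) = (s - 3)/(s - 5)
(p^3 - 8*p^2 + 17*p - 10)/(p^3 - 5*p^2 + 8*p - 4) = (p - 5)/(p - 2)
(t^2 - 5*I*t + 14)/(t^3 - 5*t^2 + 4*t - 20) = (t - 7*I)/(t^2 - t*(5 + 2*I) + 10*I)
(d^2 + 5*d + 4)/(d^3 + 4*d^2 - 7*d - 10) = (d + 4)/(d^2 + 3*d - 10)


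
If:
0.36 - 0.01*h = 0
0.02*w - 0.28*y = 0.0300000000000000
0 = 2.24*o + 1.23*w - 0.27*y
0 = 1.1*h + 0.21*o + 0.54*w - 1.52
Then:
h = 36.00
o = 48.24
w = -89.28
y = -6.48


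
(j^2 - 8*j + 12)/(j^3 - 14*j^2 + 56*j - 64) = (j - 6)/(j^2 - 12*j + 32)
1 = 1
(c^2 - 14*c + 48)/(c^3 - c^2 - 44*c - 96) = (c - 6)/(c^2 + 7*c + 12)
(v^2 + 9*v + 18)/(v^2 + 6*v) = (v + 3)/v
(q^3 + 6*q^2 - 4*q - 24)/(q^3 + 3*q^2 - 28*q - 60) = (q - 2)/(q - 5)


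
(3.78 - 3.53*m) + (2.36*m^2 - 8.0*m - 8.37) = 2.36*m^2 - 11.53*m - 4.59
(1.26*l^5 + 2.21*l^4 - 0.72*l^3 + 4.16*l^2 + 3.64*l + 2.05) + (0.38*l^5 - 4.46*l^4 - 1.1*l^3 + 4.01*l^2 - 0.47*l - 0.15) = 1.64*l^5 - 2.25*l^4 - 1.82*l^3 + 8.17*l^2 + 3.17*l + 1.9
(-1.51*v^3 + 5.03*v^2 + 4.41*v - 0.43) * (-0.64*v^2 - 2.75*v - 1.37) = 0.9664*v^5 + 0.9333*v^4 - 14.5862*v^3 - 18.7434*v^2 - 4.8592*v + 0.5891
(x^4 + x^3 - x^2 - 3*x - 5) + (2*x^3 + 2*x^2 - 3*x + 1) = x^4 + 3*x^3 + x^2 - 6*x - 4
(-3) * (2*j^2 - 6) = 18 - 6*j^2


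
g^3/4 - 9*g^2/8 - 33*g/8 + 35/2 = (g/4 + 1)*(g - 5)*(g - 7/2)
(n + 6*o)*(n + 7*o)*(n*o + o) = n^3*o + 13*n^2*o^2 + n^2*o + 42*n*o^3 + 13*n*o^2 + 42*o^3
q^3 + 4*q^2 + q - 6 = (q - 1)*(q + 2)*(q + 3)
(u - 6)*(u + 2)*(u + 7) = u^3 + 3*u^2 - 40*u - 84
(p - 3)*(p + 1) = p^2 - 2*p - 3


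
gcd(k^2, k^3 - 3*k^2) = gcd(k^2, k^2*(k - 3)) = k^2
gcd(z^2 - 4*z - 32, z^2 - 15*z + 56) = z - 8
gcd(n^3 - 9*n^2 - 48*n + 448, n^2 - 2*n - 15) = 1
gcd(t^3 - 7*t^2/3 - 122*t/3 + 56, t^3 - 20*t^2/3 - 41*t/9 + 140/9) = t^2 - 25*t/3 + 28/3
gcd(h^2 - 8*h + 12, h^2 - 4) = h - 2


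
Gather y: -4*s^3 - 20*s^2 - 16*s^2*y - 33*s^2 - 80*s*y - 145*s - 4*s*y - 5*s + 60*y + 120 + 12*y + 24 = -4*s^3 - 53*s^2 - 150*s + y*(-16*s^2 - 84*s + 72) + 144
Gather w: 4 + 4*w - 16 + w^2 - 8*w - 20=w^2 - 4*w - 32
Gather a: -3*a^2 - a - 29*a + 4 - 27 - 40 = -3*a^2 - 30*a - 63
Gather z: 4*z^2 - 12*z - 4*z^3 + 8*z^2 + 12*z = -4*z^3 + 12*z^2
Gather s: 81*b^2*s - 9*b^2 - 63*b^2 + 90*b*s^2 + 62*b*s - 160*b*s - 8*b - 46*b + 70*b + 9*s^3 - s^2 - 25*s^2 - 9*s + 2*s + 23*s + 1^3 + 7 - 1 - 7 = -72*b^2 + 16*b + 9*s^3 + s^2*(90*b - 26) + s*(81*b^2 - 98*b + 16)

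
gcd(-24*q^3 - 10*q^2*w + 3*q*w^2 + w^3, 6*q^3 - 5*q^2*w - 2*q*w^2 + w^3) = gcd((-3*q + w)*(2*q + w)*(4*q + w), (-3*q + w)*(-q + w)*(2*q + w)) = 6*q^2 + q*w - w^2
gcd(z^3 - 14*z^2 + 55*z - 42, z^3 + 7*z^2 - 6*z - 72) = 1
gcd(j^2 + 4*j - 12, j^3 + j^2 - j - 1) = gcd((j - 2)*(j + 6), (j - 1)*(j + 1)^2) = 1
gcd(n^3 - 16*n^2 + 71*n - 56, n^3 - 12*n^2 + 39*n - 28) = n^2 - 8*n + 7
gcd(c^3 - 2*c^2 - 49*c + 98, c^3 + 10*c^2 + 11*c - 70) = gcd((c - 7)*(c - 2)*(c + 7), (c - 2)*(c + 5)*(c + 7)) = c^2 + 5*c - 14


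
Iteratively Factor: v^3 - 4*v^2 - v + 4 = (v - 4)*(v^2 - 1) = (v - 4)*(v + 1)*(v - 1)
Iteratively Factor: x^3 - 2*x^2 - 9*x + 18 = (x + 3)*(x^2 - 5*x + 6) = (x - 3)*(x + 3)*(x - 2)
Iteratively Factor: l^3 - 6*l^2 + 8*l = (l)*(l^2 - 6*l + 8) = l*(l - 4)*(l - 2)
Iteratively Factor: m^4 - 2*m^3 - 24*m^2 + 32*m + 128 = (m + 2)*(m^3 - 4*m^2 - 16*m + 64) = (m + 2)*(m + 4)*(m^2 - 8*m + 16) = (m - 4)*(m + 2)*(m + 4)*(m - 4)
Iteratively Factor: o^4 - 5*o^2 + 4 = (o - 1)*(o^3 + o^2 - 4*o - 4) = (o - 1)*(o + 1)*(o^2 - 4) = (o - 2)*(o - 1)*(o + 1)*(o + 2)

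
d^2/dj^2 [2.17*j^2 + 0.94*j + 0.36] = 4.34000000000000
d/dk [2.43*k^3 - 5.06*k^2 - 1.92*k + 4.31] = 7.29*k^2 - 10.12*k - 1.92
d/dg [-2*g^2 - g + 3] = -4*g - 1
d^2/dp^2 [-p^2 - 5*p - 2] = -2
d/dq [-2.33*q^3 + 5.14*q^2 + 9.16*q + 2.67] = -6.99*q^2 + 10.28*q + 9.16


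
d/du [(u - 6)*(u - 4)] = 2*u - 10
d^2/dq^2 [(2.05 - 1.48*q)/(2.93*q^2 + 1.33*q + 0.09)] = (-(1.48*q - 2.05)*(5.86*q + 1.33)*(11.72*q + 2.66) + (26.0184*q - 8.0762)*(2.93*q^2 + 1.33*q + 0.09))/(2.93*q^2 + 1.33*q + 0.09)^3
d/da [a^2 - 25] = 2*a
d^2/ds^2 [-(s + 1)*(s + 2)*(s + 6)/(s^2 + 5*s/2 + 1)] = -44/(8*s^3 + 12*s^2 + 6*s + 1)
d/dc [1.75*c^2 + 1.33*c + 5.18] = 3.5*c + 1.33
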